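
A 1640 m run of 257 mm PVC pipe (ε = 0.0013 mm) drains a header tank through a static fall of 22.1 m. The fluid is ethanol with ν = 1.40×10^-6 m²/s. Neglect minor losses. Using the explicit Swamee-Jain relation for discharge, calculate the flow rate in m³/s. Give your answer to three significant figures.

Q ≈ 0.115 m³/s

Swamee-Jain (Type II): Q = -0.965·√(gD⁵h_f/L)·ln[ε/(3.7D) + √(3.17ν²L/(gD³h_f))]
√(gD⁵h_f/L) = √(9.81·0.257⁵·22.1/1640) = 0.01217
ε/(3.7D) = 1.37×10^-6; √(3.17ν²L/(gD³h_f)) = 5.26×10^-5
Q = -0.965·0.01217·ln(5.399×10^-5) = 0.1154 m³/s
Check: V = 2.23 m/s, Re = 4.09×10^5, f = 0.01365, h_f = 22.0 m ≈ 22.1 m ✓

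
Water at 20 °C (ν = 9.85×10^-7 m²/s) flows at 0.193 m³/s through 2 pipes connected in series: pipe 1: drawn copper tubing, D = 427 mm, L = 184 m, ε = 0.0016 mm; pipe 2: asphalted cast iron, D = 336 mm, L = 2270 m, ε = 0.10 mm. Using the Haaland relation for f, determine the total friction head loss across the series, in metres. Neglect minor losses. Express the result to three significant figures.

Pipe 1: V = 1.348 m/s, Re = 5.84×10^5, ε/D = 3.75×10^-6, f = 0.01275, h_1 = f(L/D)V²/2g = 0.5087 m
Pipe 2: V = 2.177 m/s, Re = 7.42×10^5, ε/D = 2.98×10^-4, f = 0.01578, h_2 = f(L/D)V²/2g = 25.75 m
Series → Q common, losses add: H = Σh = 26.25 m

H ≈ 26.3 m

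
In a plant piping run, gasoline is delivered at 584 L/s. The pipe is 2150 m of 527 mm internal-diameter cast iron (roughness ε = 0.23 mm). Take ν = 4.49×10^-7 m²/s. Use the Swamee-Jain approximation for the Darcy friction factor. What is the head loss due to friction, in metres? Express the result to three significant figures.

h_f ≈ 24.5 m

V = 4Q/(πD²) = 4·0.584/(π·0.527²) = 2.677 m/s
Re = VD/ν = 2.677·0.527/4.49×10^-7 = 3.14×10^6 → turbulent
ε/D = 0.23/527 = 4.36×10^-4
Swamee-Jain: f = 0.01644
h_f = f(L/D)V²/(2g) = 0.01644·(2150/0.527)·2.677²/(2·9.81) = 24.51 m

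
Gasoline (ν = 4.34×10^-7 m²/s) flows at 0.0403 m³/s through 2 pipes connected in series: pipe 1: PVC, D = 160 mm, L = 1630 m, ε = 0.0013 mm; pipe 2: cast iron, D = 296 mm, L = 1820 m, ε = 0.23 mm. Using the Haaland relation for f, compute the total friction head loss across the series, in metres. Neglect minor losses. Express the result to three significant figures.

H ≈ 27.8 m

Pipe 1: V = 2.004 m/s, Re = 7.39×10^5, ε/D = 8.12×10^-6, f = 0.01232, h_1 = f(L/D)V²/2g = 25.69 m
Pipe 2: V = 0.5856 m/s, Re = 3.99×10^5, ε/D = 7.77×10^-4, f = 0.01929, h_2 = f(L/D)V²/2g = 2.073 m
Series → Q common, losses add: H = Σh = 27.76 m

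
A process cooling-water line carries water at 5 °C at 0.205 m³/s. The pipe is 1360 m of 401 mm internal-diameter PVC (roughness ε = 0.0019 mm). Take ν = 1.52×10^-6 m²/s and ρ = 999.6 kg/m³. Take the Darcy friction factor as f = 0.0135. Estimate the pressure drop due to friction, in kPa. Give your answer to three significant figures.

Δp ≈ 60.3 kPa

V = 4Q/(πD²) = 4·0.205/(π·0.401²) = 1.623 m/s
h_f = f(L/D)V²/(2g) = 0.01350·(1360/0.401)·1.623²/(2·9.81) = 6.149 m
Δp = ρg·h_f = 999.6·9.81·6.149 = 60.29 kPa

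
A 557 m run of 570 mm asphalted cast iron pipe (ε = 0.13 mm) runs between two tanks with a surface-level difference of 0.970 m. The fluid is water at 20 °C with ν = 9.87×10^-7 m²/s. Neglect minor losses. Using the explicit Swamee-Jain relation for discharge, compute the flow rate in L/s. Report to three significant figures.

Q ≈ 287 L/s

Swamee-Jain (Type II): Q = -0.965·√(gD⁵h_f/L)·ln[ε/(3.7D) + √(3.17ν²L/(gD³h_f))]
√(gD⁵h_f/L) = √(9.81·0.570⁵·0.970/557) = 0.03206
ε/(3.7D) = 6.16×10^-5; √(3.17ν²L/(gD³h_f)) = 3.12×10^-5
Q = -0.965·0.03206·ln(9.288×10^-5) = 0.2872 m³/s
Check: V = 1.13 m/s, Re = 6.50×10^5, f = 0.01546, h_f = 0.976 m ≈ 0.970 m ✓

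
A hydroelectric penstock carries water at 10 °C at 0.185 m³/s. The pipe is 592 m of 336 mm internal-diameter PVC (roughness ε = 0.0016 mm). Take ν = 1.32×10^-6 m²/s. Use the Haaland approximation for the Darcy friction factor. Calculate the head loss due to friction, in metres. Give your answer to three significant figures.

h_f ≈ 5.07 m

V = 4Q/(πD²) = 4·0.185/(π·0.336²) = 2.086 m/s
Re = VD/ν = 2.086·0.336/1.32×10^-6 = 5.31×10^5 → turbulent
ε/D = 0.0016/336 = 4.76×10^-6
Haaland: f = 0.01298
h_f = f(L/D)V²/(2g) = 0.01298·(592/0.336)·2.086²/(2·9.81) = 5.073 m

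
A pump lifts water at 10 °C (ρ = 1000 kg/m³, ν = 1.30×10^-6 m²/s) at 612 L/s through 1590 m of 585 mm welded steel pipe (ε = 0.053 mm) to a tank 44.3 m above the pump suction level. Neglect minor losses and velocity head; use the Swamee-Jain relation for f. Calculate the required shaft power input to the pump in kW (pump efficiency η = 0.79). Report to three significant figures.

V = 4Q/(πD²) = 2.277 m/s; Re = 1.02×10^6; ε/D = 9.06×10^-5; f = 0.01334
h_f = f(L/D)V²/2g = 9.579 m
Total head H = z + h_f = 44.3 + 9.579 = 53.88 m
P_hyd = ρgQH = 1000·9.81·0.612·53.88 = 323.5 kW
P_shaft = P_hyd/η = 323.5/0.79 = 409.5 kW

P_shaft ≈ 409 kW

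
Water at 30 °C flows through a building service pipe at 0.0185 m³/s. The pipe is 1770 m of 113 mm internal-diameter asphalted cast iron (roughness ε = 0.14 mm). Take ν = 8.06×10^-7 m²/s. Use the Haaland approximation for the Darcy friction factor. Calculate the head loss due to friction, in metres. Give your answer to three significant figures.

h_f ≈ 58.6 m

V = 4Q/(πD²) = 4·0.0185/(π·0.113²) = 1.845 m/s
Re = VD/ν = 1.845·0.113/8.06×10^-7 = 2.59×10^5 → turbulent
ε/D = 0.14/113 = 0.00124
Haaland: f = 0.02159
h_f = f(L/D)V²/(2g) = 0.02159·(1770/0.113)·1.845²/(2·9.81) = 58.65 m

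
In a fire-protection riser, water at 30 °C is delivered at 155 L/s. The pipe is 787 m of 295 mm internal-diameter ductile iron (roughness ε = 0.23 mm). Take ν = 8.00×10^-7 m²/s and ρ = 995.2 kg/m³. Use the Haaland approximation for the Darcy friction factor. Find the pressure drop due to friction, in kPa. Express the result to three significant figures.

Δp ≈ 129 kPa

V = 4Q/(πD²) = 4·0.155/(π·0.295²) = 2.268 m/s
Re = VD/ν = 2.268·0.295/8.00×10^-7 = 8.36×10^5 → turbulent
ε/D = 0.23/295 = 7.80×10^-4
Haaland: f = 0.01891
h_f = f(L/D)V²/(2g) = 0.01891·(787/0.295)·2.268²/(2·9.81) = 13.23 m
Δp = ρg·h_f = 995.2·9.81·13.23 = 129.1 kPa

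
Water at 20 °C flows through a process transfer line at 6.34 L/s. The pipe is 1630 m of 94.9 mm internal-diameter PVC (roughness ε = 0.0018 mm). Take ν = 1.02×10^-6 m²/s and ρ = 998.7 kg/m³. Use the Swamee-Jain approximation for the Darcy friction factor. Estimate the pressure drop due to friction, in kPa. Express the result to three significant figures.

Δp ≈ 129 kPa

V = 4Q/(πD²) = 4·0.00634/(π·0.0949²) = 0.8963 m/s
Re = VD/ν = 0.8963·0.0949/1.02×10^-6 = 8.34×10^4 → turbulent
ε/D = 0.0018/94.9 = 1.90×10^-5
Swamee-Jain: f = 0.01866
h_f = f(L/D)V²/(2g) = 0.01866·(1630/0.0949)·0.8963²/(2·9.81) = 13.13 m
Δp = ρg·h_f = 998.7·9.81·13.13 = 128.6 kPa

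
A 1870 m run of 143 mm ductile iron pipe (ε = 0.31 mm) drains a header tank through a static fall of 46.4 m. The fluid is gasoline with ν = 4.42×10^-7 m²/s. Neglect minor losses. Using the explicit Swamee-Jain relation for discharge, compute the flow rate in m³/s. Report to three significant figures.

Swamee-Jain (Type II): Q = -0.965·√(gD⁵h_f/L)·ln[ε/(3.7D) + √(3.17ν²L/(gD³h_f))]
√(gD⁵h_f/L) = √(9.81·0.143⁵·46.4/1870) = 0.003815
ε/(3.7D) = 5.86×10^-4; √(3.17ν²L/(gD³h_f)) = 2.95×10^-5
Q = -0.965·0.003815·ln(6.154×10^-4) = 0.02722 m³/s
Check: V = 1.69 m/s, Re = 5.48×10^5, f = 0.02435, h_f = 46.6 m ≈ 46.4 m ✓

Q ≈ 0.0272 m³/s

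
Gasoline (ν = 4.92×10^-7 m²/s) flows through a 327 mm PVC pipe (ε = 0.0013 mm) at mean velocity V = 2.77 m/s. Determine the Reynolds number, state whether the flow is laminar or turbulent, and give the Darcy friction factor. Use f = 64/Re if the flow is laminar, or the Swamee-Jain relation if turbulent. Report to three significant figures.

Re ≈ 1.84×10^6; turbulent; f ≈ 0.0106

Re = VD/ν = 2.770·0.327/4.92×10^-7 = 1.84×10^6
Re > 4000 → turbulent; ε/D = 3.98×10^-6
Swamee-Jain: f = 0.01065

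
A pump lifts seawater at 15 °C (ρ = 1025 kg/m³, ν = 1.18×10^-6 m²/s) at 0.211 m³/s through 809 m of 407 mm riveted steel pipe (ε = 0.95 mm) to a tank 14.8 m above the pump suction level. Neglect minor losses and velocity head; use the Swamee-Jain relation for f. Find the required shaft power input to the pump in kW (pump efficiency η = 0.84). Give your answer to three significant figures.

P_shaft ≈ 54.1 kW

V = 4Q/(πD²) = 1.622 m/s; Re = 5.59×10^5; ε/D = 0.00233; f = 0.02481
h_f = f(L/D)V²/2g = 6.612 m
Total head H = z + h_f = 14.8 + 6.612 = 21.41 m
P_hyd = ρgQH = 1025·9.81·0.211·21.41 = 45.43 kW
P_shaft = P_hyd/η = 45.43/0.84 = 54.08 kW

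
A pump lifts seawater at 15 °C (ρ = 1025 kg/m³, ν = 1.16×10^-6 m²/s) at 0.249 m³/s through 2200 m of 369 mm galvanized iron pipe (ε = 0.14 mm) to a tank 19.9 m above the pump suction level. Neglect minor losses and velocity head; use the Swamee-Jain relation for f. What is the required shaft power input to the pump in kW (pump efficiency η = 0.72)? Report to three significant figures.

P_shaft ≈ 164 kW

V = 4Q/(πD²) = 2.328 m/s; Re = 7.41×10^5; ε/D = 3.79×10^-4; f = 0.01662
h_f = f(L/D)V²/2g = 27.39 m
Total head H = z + h_f = 19.9 + 27.39 = 47.29 m
P_hyd = ρgQH = 1025·9.81·0.249·47.29 = 118.4 kW
P_shaft = P_hyd/η = 118.4/0.72 = 164.4 kW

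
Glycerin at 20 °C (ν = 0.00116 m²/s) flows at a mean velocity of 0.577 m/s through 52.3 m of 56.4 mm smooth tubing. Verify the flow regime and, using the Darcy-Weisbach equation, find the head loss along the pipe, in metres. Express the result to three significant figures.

Re = VD/ν = 0.577·0.05640/0.00116 = 28.1 → laminar (Re < 2300)
f = 64/Re = 2.281
h_f = f(L/D)V²/(2g) = 2.281·(52.3/0.05640)·0.577²/(2·9.81) = 35.90 m

h_f ≈ 35.9 m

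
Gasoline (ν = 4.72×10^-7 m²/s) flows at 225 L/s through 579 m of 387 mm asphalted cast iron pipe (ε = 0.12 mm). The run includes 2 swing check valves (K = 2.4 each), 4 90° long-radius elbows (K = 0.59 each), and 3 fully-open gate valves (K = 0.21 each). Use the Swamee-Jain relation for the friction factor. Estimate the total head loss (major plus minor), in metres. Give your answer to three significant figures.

V = 4Q/(πD²) = 1.913 m/s; V²/2g = 0.1865 m
Re = 1.57×10^6, ε/D = 3.10×10^-4 → f = 0.01559 (Swamee-Jain)
Major: h_f = f(L/D)·V²/2g = 0.01559·1496·0.1865 = 4.350 m
Minor: ΣK = 7.79; h_m = ΣK·V²/2g = 1.453 m
Total H_L = 4.350 + 1.453 = 5.803 m

H_L ≈ 5.80 m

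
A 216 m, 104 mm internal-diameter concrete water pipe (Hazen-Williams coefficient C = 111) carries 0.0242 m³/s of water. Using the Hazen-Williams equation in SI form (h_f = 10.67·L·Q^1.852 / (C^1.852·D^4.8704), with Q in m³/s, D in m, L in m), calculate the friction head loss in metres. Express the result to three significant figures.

h_f = 10.67·216·0.0242^1.852 / (111^1.852·0.104^4.8704) = 23.39 m

h_f ≈ 23.4 m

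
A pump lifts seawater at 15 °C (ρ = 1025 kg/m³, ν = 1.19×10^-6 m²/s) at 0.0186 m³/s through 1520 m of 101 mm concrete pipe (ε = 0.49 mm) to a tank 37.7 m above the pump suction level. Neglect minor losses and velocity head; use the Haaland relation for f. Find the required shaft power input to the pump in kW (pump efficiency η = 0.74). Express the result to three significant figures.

P_shaft ≈ 41.5 kW

V = 4Q/(πD²) = 2.322 m/s; Re = 1.97×10^5; ε/D = 0.00485; f = 0.03060
h_f = f(L/D)V²/2g = 126.5 m
Total head H = z + h_f = 37.7 + 126.5 = 164.2 m
P_hyd = ρgQH = 1025·9.81·0.0186·164.2 = 30.71 kW
P_shaft = P_hyd/η = 30.71/0.74 = 41.50 kW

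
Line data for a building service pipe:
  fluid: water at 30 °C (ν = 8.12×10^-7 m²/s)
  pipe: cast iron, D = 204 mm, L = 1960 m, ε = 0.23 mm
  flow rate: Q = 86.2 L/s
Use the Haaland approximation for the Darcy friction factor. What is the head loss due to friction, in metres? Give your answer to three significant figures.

h_f ≈ 70.3 m

V = 4Q/(πD²) = 4·0.0862/(π·0.204²) = 2.637 m/s
Re = VD/ν = 2.637·0.204/8.12×10^-7 = 6.63×10^5 → turbulent
ε/D = 0.23/204 = 0.00113
Haaland: f = 0.02063
h_f = f(L/D)V²/(2g) = 0.02063·(1960/0.204)·2.637²/(2·9.81) = 70.26 m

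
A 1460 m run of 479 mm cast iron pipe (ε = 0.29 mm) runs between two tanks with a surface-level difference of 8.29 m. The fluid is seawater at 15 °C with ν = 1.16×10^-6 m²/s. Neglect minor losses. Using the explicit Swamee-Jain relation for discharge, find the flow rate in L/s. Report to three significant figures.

Q ≈ 310 L/s

Swamee-Jain (Type II): Q = -0.965·√(gD⁵h_f/L)·ln[ε/(3.7D) + √(3.17ν²L/(gD³h_f))]
√(gD⁵h_f/L) = √(9.81·0.479⁵·8.29/1460) = 0.03748
ε/(3.7D) = 1.64×10^-4; √(3.17ν²L/(gD³h_f)) = 2.64×10^-5
Q = -0.965·0.03748·ln(1.900×10^-4) = 0.3099 m³/s
Check: V = 1.72 m/s, Re = 7.10×10^5, f = 0.01816, h_f = 8.34 m ≈ 8.29 m ✓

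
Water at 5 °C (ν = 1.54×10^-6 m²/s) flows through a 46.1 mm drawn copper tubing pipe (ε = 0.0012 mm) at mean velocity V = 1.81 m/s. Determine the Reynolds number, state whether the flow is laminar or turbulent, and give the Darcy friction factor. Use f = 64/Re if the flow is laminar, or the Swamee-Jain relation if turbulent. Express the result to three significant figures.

Re ≈ 5.42×10^4; turbulent; f ≈ 0.0205

Re = VD/ν = 1.810·0.0461/1.54×10^-6 = 5.42×10^4
Re > 4000 → turbulent; ε/D = 2.60×10^-5
Swamee-Jain: f = 0.02050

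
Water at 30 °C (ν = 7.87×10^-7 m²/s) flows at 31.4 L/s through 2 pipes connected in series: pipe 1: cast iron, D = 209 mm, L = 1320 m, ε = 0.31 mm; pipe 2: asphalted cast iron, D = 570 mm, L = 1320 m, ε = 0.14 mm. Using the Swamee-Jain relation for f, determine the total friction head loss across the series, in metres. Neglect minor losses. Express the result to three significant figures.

Pipe 1: V = 0.9153 m/s, Re = 2.43×10^5, ε/D = 0.00148, f = 0.02273, h_1 = f(L/D)V²/2g = 6.129 m
Pipe 2: V = 0.1231 m/s, Re = 8.91×10^4, ε/D = 2.46×10^-4, f = 0.01959, h_2 = f(L/D)V²/2g = 0.03501 m
Series → Q common, losses add: H = Σh = 6.164 m

H ≈ 6.16 m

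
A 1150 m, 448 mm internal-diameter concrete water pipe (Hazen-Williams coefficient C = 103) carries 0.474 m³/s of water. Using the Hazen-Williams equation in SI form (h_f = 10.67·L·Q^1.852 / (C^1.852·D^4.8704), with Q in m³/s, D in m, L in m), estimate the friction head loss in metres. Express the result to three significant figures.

h_f = 10.67·1150·0.474^1.852 / (103^1.852·0.448^4.8704) = 28.78 m

h_f ≈ 28.8 m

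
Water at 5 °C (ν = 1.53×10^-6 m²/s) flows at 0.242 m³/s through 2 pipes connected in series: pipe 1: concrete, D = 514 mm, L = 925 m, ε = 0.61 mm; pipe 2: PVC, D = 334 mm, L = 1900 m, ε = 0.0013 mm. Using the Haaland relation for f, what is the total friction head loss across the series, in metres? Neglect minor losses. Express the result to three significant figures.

H ≈ 30.7 m

Pipe 1: V = 1.166 m/s, Re = 3.92×10^5, ε/D = 0.00119, f = 0.02111, h_1 = f(L/D)V²/2g = 2.633 m
Pipe 2: V = 2.762 m/s, Re = 6.03×10^5, ε/D = 3.89×10^-6, f = 0.01268, h_2 = f(L/D)V²/2g = 28.06 m
Series → Q common, losses add: H = Σh = 30.69 m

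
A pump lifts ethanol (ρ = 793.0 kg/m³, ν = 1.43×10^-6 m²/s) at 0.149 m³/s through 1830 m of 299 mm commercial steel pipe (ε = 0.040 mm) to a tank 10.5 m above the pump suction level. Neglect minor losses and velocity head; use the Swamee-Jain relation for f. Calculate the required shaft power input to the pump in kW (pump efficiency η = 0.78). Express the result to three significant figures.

V = 4Q/(πD²) = 2.122 m/s; Re = 4.44×10^5; ε/D = 1.34×10^-4; f = 0.01504
h_f = f(L/D)V²/2g = 21.12 m
Total head H = z + h_f = 10.5 + 21.12 = 31.62 m
P_hyd = ρgQH = 793.0·9.81·0.149·31.62 = 36.65 kW
P_shaft = P_hyd/η = 36.65/0.78 = 46.99 kW

P_shaft ≈ 47.0 kW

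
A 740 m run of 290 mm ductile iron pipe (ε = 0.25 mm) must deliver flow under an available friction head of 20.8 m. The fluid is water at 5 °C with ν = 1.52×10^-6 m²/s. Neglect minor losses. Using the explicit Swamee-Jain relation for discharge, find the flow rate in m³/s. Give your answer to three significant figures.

Q ≈ 0.189 m³/s

Swamee-Jain (Type II): Q = -0.965·√(gD⁵h_f/L)·ln[ε/(3.7D) + √(3.17ν²L/(gD³h_f))]
√(gD⁵h_f/L) = √(9.81·0.290⁵·20.8/740) = 0.02378
ε/(3.7D) = 2.33×10^-4; √(3.17ν²L/(gD³h_f)) = 3.30×10^-5
Q = -0.965·0.02378·ln(2.660×10^-4) = 0.1889 m³/s
Check: V = 2.86 m/s, Re = 5.46×10^5, f = 0.01967, h_f = 20.9 m ≈ 20.8 m ✓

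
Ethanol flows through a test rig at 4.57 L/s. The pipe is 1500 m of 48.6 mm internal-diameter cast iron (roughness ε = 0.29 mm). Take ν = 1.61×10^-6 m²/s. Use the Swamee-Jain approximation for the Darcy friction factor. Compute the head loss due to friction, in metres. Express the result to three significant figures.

V = 4Q/(πD²) = 4·0.00457/(π·0.0486²) = 2.464 m/s
Re = VD/ν = 2.464·0.0486/1.61×10^-6 = 7.44×10^4 → turbulent
ε/D = 0.29/48.6 = 0.00597
Swamee-Jain: f = 0.03347
h_f = f(L/D)V²/(2g) = 0.03347·(1500/0.0486)·2.464²/(2·9.81) = 319.6 m

h_f ≈ 320 m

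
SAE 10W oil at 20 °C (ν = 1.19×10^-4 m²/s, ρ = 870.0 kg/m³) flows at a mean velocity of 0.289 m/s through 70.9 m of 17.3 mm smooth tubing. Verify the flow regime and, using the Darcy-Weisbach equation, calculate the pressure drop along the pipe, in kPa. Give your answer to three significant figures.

Re = VD/ν = 0.289·0.01730/1.19×10^-4 = 42.0 → laminar (Re < 2300)
f = 64/Re = 1.523
h_f = f(L/D)V²/(2g) = 1.523·(70.9/0.01730)·0.289²/(2·9.81) = 26.58 m
Δp = ρg·h_f = 870.0·9.81·26.58 = 226.8 kPa

Δp ≈ 227 kPa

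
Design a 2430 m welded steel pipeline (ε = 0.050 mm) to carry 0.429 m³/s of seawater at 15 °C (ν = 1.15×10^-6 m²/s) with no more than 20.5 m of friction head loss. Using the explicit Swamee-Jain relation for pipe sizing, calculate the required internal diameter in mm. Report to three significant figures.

Swamee-Jain (Type III): D = 0.66·[ε^1.25·(LQ²/(gh_f))^4.75 + ν·Q^9.4·(L/(gh_f))^5.2]^0.04
LQ²/(gh_f) = 2.224; L/(gh_f) = 12.08
Term 1 = ε^1.25·(…)^4.75 = 1.87×10^-4; Term 2 = ν·Q^9.4·(…)^5.2 = 1.71×10^-4
D = 0.66·(1.87×10^-4 + 1.71×10^-4)^0.04 = 0.4805 m = 481 mm
Check: V = 2.37 m/s, Re = 9.88×10^5, f = 0.01358, h_f = 19.6 m ≈ 20.5 m ✓

D ≈ 481 mm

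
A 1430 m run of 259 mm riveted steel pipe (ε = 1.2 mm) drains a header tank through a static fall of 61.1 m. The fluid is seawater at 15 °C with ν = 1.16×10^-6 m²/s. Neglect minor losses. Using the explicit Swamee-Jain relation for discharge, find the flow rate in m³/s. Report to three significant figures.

Q ≈ 0.142 m³/s

Swamee-Jain (Type II): Q = -0.965·√(gD⁵h_f/L)·ln[ε/(3.7D) + √(3.17ν²L/(gD³h_f))]
√(gD⁵h_f/L) = √(9.81·0.259⁵·61.1/1430) = 0.02210
ε/(3.7D) = 0.00125; √(3.17ν²L/(gD³h_f)) = 2.42×10^-5
Q = -0.965·0.02210·ln(0.001276) = 0.1421 m³/s
Check: V = 2.70 m/s, Re = 6.02×10^5, f = 0.02993, h_f = 61.3 m ≈ 61.1 m ✓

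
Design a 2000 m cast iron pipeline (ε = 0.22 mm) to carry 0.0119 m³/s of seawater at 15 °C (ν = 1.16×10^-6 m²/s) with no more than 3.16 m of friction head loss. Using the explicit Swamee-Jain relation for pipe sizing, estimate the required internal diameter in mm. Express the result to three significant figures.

D ≈ 180 mm

Swamee-Jain (Type III): D = 0.66·[ε^1.25·(LQ²/(gh_f))^4.75 + ν·Q^9.4·(L/(gh_f))^5.2]^0.04
LQ²/(gh_f) = 0.009136; L/(gh_f) = 64.52
Term 1 = ε^1.25·(…)^4.75 = 5.52×10^-15; Term 2 = ν·Q^9.4·(…)^5.2 = 2.43×10^-15
D = 0.66·(5.52×10^-15 + 2.43×10^-15)^0.04 = 0.1801 m = 180 mm
Check: V = 0.467 m/s, Re = 7.25×10^4, f = 0.02378, h_f = 2.94 m ≈ 3.16 m ✓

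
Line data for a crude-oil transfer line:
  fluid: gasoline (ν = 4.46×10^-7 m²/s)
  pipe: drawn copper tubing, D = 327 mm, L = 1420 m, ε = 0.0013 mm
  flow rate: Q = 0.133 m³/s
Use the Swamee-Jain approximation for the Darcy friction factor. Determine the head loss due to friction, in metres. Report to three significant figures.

h_f ≈ 6.34 m

V = 4Q/(πD²) = 4·0.133/(π·0.327²) = 1.584 m/s
Re = VD/ν = 1.584·0.327/4.46×10^-7 = 1.16×10^6 → turbulent
ε/D = 0.0013/327 = 3.98×10^-6
Swamee-Jain: f = 0.01143
h_f = f(L/D)V²/(2g) = 0.01143·(1420/0.327)·1.584²/(2·9.81) = 6.345 m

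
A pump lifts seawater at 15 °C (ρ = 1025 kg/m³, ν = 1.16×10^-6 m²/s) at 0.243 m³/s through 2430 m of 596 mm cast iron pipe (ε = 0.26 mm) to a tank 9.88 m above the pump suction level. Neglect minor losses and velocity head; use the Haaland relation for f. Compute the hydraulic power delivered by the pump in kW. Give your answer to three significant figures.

P_hyd ≈ 30.8 kW

V = 4Q/(πD²) = 0.8710 m/s; Re = 4.48×10^5; ε/D = 4.36×10^-4; f = 0.01726
h_f = f(L/D)V²/2g = 2.721 m
Total head H = z + h_f = 9.88 + 2.721 = 12.60 m
P_hyd = ρgQH = 1025·9.81·0.243·12.60 = 30.79 kW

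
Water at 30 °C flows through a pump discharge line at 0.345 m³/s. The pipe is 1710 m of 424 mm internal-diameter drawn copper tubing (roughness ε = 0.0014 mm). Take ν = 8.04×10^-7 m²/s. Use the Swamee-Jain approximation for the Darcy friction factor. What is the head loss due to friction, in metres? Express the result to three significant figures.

h_f ≈ 13.8 m

V = 4Q/(πD²) = 4·0.345/(π·0.424²) = 2.443 m/s
Re = VD/ν = 2.443·0.424/8.04×10^-7 = 1.29×10^6 → turbulent
ε/D = 0.0014/424 = 3.30×10^-6
Swamee-Jain: f = 0.01122
h_f = f(L/D)V²/(2g) = 0.01122·(1710/0.424)·2.443²/(2·9.81) = 13.78 m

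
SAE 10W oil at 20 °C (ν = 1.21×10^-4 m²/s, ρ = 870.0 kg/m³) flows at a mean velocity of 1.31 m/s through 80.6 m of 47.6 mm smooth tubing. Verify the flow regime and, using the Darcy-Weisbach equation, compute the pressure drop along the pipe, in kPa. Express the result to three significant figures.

Re = VD/ν = 1.31·0.04760/1.21×10^-4 = 515 → laminar (Re < 2300)
f = 64/Re = 0.1242
h_f = f(L/D)V²/(2g) = 0.1242·(80.6/0.04760)·1.31²/(2·9.81) = 18.39 m
Δp = ρg·h_f = 870.0·9.81·18.39 = 157.0 kPa

Δp ≈ 157 kPa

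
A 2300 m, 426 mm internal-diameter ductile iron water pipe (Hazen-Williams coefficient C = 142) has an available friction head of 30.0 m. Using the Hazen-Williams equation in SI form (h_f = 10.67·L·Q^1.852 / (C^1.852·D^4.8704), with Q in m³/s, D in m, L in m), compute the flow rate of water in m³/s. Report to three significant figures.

Rearranging: Q = [h_f·C^1.852·D^4.8704 / (10.67·L)]^(1/1.852)
Q = [30.0·142^1.852·0.426^4.8704 / (10.67·2300)]^0.540 = 0.4027 m³/s

Q ≈ 0.403 m³/s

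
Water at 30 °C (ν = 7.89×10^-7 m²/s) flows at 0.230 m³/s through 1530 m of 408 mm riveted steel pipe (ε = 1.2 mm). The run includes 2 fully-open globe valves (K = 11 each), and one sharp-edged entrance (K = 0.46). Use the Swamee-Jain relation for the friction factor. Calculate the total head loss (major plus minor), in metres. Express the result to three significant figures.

H_L ≈ 19.1 m

V = 4Q/(πD²) = 1.759 m/s; V²/2g = 0.1577 m
Re = 9.10×10^5, ε/D = 0.00294 → f = 0.02625 (Swamee-Jain)
Major: h_f = f(L/D)·V²/2g = 0.02625·3750·0.1577 = 15.53 m
Minor: ΣK = 22.5; h_m = ΣK·V²/2g = 3.543 m
Total H_L = 15.53 + 3.543 = 19.07 m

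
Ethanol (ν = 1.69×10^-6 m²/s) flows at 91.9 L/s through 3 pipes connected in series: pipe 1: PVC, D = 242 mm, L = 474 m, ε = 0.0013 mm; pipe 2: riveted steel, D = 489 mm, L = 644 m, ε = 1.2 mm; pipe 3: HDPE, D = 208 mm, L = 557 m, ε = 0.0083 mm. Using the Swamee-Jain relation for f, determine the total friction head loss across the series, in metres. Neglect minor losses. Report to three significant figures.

H ≈ 20.8 m

Pipe 1: V = 1.998 m/s, Re = 2.86×10^5, ε/D = 5.37×10^-6, f = 0.01456, h_1 = f(L/D)V²/2g = 5.804 m
Pipe 2: V = 0.4893 m/s, Re = 1.42×10^5, ε/D = 0.00245, f = 0.02603, h_2 = f(L/D)V²/2g = 0.4184 m
Pipe 3: V = 2.705 m/s, Re = 3.33×10^5, ε/D = 3.99×10^-5, f = 0.01458, h_3 = f(L/D)V²/2g = 14.56 m
Series → Q common, losses add: H = Σh = 20.78 m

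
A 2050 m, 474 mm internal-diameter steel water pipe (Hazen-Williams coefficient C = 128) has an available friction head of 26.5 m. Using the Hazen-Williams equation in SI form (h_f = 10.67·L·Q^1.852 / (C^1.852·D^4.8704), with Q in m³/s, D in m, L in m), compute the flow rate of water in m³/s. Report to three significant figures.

Rearranging: Q = [h_f·C^1.852·D^4.8704 / (10.67·L)]^(1/1.852)
Q = [26.5·128^1.852·0.474^4.8704 / (10.67·2050)]^0.540 = 0.4783 m³/s

Q ≈ 0.478 m³/s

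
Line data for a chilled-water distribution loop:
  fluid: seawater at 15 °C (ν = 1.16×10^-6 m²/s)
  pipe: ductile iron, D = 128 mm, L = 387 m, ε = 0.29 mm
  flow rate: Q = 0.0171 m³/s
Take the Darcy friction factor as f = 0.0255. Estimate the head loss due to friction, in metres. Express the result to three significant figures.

h_f ≈ 6.94 m

V = 4Q/(πD²) = 4·0.0171/(π·0.128²) = 1.329 m/s
h_f = f(L/D)V²/(2g) = 0.02550·(387/0.128)·1.329²/(2·9.81) = 6.939 m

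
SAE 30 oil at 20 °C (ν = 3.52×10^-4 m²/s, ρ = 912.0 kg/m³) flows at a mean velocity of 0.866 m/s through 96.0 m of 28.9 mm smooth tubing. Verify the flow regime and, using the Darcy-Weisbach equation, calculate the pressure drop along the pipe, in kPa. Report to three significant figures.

Δp ≈ 1020 kPa

Re = VD/ν = 0.866·0.02890/3.52×10^-4 = 71.1 → laminar (Re < 2300)
f = 64/Re = 0.9001
h_f = f(L/D)V²/(2g) = 0.9001·(96.0/0.02890)·0.866²/(2·9.81) = 114.3 m
Δp = ρg·h_f = 912.0·9.81·114.3 = 1023 kPa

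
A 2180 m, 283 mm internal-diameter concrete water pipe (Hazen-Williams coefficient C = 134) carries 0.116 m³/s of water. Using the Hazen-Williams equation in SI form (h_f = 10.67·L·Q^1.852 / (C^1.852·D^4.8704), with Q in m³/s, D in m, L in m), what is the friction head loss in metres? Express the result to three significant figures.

h_f = 10.67·2180·0.116^1.852 / (134^1.852·0.283^4.8704) = 23.15 m

h_f ≈ 23.2 m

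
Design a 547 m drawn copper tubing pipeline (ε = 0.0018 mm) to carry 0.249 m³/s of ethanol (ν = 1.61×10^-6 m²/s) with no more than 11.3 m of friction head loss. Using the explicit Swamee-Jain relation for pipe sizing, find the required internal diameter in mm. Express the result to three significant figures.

Swamee-Jain (Type III): D = 0.66·[ε^1.25·(LQ²/(gh_f))^4.75 + ν·Q^9.4·(L/(gh_f))^5.2]^0.04
LQ²/(gh_f) = 0.3059; L/(gh_f) = 4.934
Term 1 = ε^1.25·(…)^4.75 = 2.38×10^-10; Term 2 = ν·Q^9.4·(…)^5.2 = 1.37×10^-8
D = 0.66·(2.38×10^-10 + 1.37×10^-8)^0.04 = 0.3201 m = 320 mm
Check: V = 3.09 m/s, Re = 6.15×10^5, f = 0.01272, h_f = 10.6 m ≈ 11.3 m ✓

D ≈ 320 mm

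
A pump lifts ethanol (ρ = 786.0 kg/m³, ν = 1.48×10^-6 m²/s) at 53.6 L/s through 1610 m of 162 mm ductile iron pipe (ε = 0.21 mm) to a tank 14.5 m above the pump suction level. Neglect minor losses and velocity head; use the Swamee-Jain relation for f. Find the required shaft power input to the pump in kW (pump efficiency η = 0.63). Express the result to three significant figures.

V = 4Q/(πD²) = 2.600 m/s; Re = 2.85×10^5; ε/D = 0.00130; f = 0.02194
h_f = f(L/D)V²/2g = 75.15 m
Total head H = z + h_f = 14.5 + 75.15 = 89.65 m
P_hyd = ρgQH = 786.0·9.81·0.0536·89.65 = 37.05 kW
P_shaft = P_hyd/η = 37.05/0.63 = 58.81 kW

P_shaft ≈ 58.8 kW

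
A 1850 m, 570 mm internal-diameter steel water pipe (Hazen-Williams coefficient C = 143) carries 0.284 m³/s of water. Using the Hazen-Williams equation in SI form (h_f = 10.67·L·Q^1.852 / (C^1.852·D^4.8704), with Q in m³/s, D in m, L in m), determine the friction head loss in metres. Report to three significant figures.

h_f = 10.67·1850·0.284^1.852 / (143^1.852·0.570^4.8704) = 3.021 m

h_f ≈ 3.02 m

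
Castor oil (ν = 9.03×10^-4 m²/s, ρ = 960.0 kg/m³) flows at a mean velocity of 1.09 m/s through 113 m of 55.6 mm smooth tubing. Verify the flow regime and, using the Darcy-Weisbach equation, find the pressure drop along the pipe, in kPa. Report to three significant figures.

Re = VD/ν = 1.09·0.05560/9.03×10^-4 = 67.1 → laminar (Re < 2300)
f = 64/Re = 0.9536
h_f = f(L/D)V²/(2g) = 0.9536·(113/0.05560)·1.09²/(2·9.81) = 117.4 m
Δp = ρg·h_f = 960.0·9.81·117.4 = 1105 kPa

Δp ≈ 1110 kPa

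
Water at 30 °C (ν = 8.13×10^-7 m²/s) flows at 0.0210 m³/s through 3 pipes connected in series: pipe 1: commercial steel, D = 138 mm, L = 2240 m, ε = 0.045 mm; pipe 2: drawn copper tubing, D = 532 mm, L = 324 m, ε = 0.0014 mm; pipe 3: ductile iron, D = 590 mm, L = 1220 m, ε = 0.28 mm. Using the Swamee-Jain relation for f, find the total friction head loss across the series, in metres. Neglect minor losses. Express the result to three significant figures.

H ≈ 28.8 m

Pipe 1: V = 1.404 m/s, Re = 2.38×10^5, ε/D = 3.26×10^-4, f = 0.01762, h_1 = f(L/D)V²/2g = 28.74 m
Pipe 2: V = 0.09447 m/s, Re = 6.18×10^4, ε/D = 2.63×10^-6, f = 0.01981, h_2 = f(L/D)V²/2g = 0.005490 m
Pipe 3: V = 0.07681 m/s, Re = 5.57×10^4, ε/D = 4.75×10^-4, f = 0.02213, h_3 = f(L/D)V²/2g = 0.01376 m
Series → Q common, losses add: H = Σh = 28.76 m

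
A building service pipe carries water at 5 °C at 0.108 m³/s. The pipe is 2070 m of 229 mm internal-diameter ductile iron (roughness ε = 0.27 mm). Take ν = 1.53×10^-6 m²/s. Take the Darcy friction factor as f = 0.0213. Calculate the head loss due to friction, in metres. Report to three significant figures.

h_f ≈ 67.5 m

V = 4Q/(πD²) = 4·0.108/(π·0.229²) = 2.622 m/s
h_f = f(L/D)V²/(2g) = 0.02130·(2070/0.229)·2.622²/(2·9.81) = 67.47 m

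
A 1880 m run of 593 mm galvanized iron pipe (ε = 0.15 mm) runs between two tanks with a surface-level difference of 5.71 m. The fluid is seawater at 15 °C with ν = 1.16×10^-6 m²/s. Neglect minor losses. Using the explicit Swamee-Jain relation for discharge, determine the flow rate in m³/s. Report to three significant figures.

Swamee-Jain (Type II): Q = -0.965·√(gD⁵h_f/L)·ln[ε/(3.7D) + √(3.17ν²L/(gD³h_f))]
√(gD⁵h_f/L) = √(9.81·0.593⁵·5.71/1880) = 0.04674
ε/(3.7D) = 6.84×10^-5; √(3.17ν²L/(gD³h_f)) = 2.62×10^-5
Q = -0.965·0.04674·ln(9.457×10^-5) = 0.4180 m³/s
Check: V = 1.51 m/s, Re = 7.74×10^5, f = 0.01553, h_f = 5.75 m ≈ 5.71 m ✓

Q ≈ 0.418 m³/s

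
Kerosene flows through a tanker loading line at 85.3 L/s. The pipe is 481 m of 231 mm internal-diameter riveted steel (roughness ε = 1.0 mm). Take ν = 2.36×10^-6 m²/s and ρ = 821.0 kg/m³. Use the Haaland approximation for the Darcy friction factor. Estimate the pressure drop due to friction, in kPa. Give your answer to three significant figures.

Δp ≈ 105 kPa

V = 4Q/(πD²) = 4·0.0853/(π·0.231²) = 2.035 m/s
Re = VD/ν = 2.035·0.231/2.36×10^-6 = 1.99×10^5 → turbulent
ε/D = 1.0/231 = 0.00433
Haaland: f = 0.02962
h_f = f(L/D)V²/(2g) = 0.02962·(481/0.231)·2.035²/(2·9.81) = 13.02 m
Δp = ρg·h_f = 821.0·9.81·13.02 = 104.9 kPa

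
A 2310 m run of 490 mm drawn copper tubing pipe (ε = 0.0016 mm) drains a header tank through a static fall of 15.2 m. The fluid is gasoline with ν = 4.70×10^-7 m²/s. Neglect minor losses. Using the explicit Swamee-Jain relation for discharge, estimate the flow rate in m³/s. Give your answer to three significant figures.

Q ≈ 0.472 m³/s

Swamee-Jain (Type II): Q = -0.965·√(gD⁵h_f/L)·ln[ε/(3.7D) + √(3.17ν²L/(gD³h_f))]
√(gD⁵h_f/L) = √(9.81·0.490⁵·15.2/2310) = 0.04270
ε/(3.7D) = 8.83×10^-7; √(3.17ν²L/(gD³h_f)) = 9.60×10^-6
Q = -0.965·0.04270·ln(1.048×10^-5) = 0.4725 m³/s
Check: V = 2.51 m/s, Re = 2.61×10^6, f = 0.01009, h_f = 15.2 m ≈ 15.2 m ✓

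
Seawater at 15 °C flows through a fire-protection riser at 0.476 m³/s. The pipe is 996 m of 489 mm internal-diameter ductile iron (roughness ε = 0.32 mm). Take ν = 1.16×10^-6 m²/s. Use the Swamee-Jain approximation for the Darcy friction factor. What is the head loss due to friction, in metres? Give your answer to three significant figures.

V = 4Q/(πD²) = 4·0.476/(π·0.489²) = 2.535 m/s
Re = VD/ν = 2.535·0.489/1.16×10^-6 = 1.07×10^6 → turbulent
ε/D = 0.32/489 = 6.54×10^-4
Swamee-Jain: f = 0.01824
h_f = f(L/D)V²/(2g) = 0.01824·(996/0.489)·2.535²/(2·9.81) = 12.16 m

h_f ≈ 12.2 m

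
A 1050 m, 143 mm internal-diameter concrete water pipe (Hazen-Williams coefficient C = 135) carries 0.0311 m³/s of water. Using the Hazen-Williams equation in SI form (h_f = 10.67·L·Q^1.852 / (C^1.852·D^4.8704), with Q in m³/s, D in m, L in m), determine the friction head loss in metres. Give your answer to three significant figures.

h_f = 10.67·1050·0.0311^1.852 / (135^1.852·0.143^4.8704) = 26.69 m

h_f ≈ 26.7 m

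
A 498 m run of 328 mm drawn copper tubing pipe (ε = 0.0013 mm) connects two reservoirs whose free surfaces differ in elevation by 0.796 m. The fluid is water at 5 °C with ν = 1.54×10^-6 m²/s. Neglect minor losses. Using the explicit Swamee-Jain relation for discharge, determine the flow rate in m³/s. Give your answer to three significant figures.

Q ≈ 0.0674 m³/s

Swamee-Jain (Type II): Q = -0.965·√(gD⁵h_f/L)·ln[ε/(3.7D) + √(3.17ν²L/(gD³h_f))]
√(gD⁵h_f/L) = √(9.81·0.328⁵·0.796/498) = 0.007715
ε/(3.7D) = 1.07×10^-6; √(3.17ν²L/(gD³h_f)) = 1.17×10^-4
Q = -0.965·0.007715·ln(1.176×10^-4) = 0.06737 m³/s
Check: V = 0.797 m/s, Re = 1.70×10^5, f = 0.01607, h_f = 0.791 m ≈ 0.796 m ✓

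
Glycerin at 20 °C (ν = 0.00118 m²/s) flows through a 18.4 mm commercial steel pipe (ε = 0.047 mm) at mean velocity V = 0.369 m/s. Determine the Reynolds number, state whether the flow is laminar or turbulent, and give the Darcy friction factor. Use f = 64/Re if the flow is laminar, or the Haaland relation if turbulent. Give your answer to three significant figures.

Re = VD/ν = 0.3690·0.0184/0.00118 = 5.75
Re < 2300 → laminar → f = 64/Re = 11.12

Re ≈ 5.75; laminar; f = 64/Re ≈ 11.1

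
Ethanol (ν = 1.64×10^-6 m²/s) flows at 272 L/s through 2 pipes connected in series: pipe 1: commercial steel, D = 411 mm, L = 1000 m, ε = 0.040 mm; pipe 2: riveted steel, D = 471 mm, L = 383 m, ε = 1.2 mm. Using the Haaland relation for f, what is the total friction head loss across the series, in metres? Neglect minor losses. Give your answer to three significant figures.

H ≈ 9.96 m

Pipe 1: V = 2.050 m/s, Re = 5.14×10^5, ε/D = 9.73×10^-5, f = 0.01419, h_1 = f(L/D)V²/2g = 7.396 m
Pipe 2: V = 1.561 m/s, Re = 4.48×10^5, ε/D = 0.00255, f = 0.02536, h_2 = f(L/D)V²/2g = 2.561 m
Series → Q common, losses add: H = Σh = 9.957 m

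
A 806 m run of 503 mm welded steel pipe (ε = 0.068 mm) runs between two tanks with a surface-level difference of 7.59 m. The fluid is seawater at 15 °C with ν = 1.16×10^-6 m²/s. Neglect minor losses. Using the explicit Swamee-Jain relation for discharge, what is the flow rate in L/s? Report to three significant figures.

Q ≈ 516 L/s

Swamee-Jain (Type II): Q = -0.965·√(gD⁵h_f/L)·ln[ε/(3.7D) + √(3.17ν²L/(gD³h_f))]
√(gD⁵h_f/L) = √(9.81·0.503⁵·7.59/806) = 0.05454
ε/(3.7D) = 3.65×10^-5; √(3.17ν²L/(gD³h_f)) = 1.90×10^-5
Q = -0.965·0.05454·ln(5.559×10^-5) = 0.5156 m³/s
Check: V = 2.59 m/s, Re = 1.13×10^6, f = 0.01388, h_f = 7.64 m ≈ 7.59 m ✓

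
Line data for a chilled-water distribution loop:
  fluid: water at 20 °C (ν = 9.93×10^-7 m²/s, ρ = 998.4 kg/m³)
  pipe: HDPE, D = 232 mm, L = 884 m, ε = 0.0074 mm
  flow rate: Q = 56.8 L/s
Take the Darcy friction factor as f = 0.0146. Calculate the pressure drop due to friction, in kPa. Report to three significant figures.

V = 4Q/(πD²) = 4·0.0568/(π·0.232²) = 1.344 m/s
h_f = f(L/D)V²/(2g) = 0.01460·(884/0.232)·1.344²/(2·9.81) = 5.119 m
Δp = ρg·h_f = 998.4·9.81·5.119 = 50.14 kPa

Δp ≈ 50.1 kPa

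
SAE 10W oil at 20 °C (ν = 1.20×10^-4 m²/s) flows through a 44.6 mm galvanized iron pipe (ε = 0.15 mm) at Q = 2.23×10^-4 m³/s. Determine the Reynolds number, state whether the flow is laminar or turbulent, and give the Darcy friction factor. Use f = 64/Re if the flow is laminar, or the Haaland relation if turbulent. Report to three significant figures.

V = 4Q/(πD²) = 0.1427 m/s
Re = VD/ν = 0.1427·0.0446/1.20×10^-4 = 53.1
Re < 2300 → laminar → f = 64/Re = 1.206

Re ≈ 53.1; laminar; f = 64/Re ≈ 1.21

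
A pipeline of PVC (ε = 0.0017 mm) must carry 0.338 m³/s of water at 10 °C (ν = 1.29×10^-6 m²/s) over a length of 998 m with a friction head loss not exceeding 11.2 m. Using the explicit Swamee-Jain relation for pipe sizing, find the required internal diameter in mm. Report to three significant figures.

Swamee-Jain (Type III): D = 0.66·[ε^1.25·(LQ²/(gh_f))^4.75 + ν·Q^9.4·(L/(gh_f))^5.2]^0.04
LQ²/(gh_f) = 1.038; L/(gh_f) = 9.083
Term 1 = ε^1.25·(…)^4.75 = 7.32×10^-8; Term 2 = ν·Q^9.4·(…)^5.2 = 4.63×10^-6
D = 0.66·(7.32×10^-8 + 4.63×10^-6)^0.04 = 0.4040 m = 404 mm
Check: V = 2.64 m/s, Re = 8.26×10^5, f = 0.01208, h_f = 10.6 m ≈ 11.2 m ✓

D ≈ 404 mm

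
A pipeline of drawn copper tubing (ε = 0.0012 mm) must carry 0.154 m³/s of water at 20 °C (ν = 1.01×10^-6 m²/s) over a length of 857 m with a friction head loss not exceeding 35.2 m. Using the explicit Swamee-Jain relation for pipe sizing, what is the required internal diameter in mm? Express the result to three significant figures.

D ≈ 227 mm

Swamee-Jain (Type III): D = 0.66·[ε^1.25·(LQ²/(gh_f))^4.75 + ν·Q^9.4·(L/(gh_f))^5.2]^0.04
LQ²/(gh_f) = 0.05886; L/(gh_f) = 2.482
Term 1 = ε^1.25·(…)^4.75 = 5.70×10^-14; Term 2 = ν·Q^9.4·(…)^5.2 = 2.63×10^-12
D = 0.66·(5.70×10^-14 + 2.63×10^-12)^0.04 = 0.2274 m = 227 mm
Check: V = 3.79 m/s, Re = 8.54×10^5, f = 0.01204, h_f = 33.3 m ≈ 35.2 m ✓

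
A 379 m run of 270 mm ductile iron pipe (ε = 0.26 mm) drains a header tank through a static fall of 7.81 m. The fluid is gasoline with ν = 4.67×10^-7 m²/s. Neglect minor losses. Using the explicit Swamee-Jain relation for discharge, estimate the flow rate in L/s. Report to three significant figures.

Swamee-Jain (Type II): Q = -0.965·√(gD⁵h_f/L)·ln[ε/(3.7D) + √(3.17ν²L/(gD³h_f))]
√(gD⁵h_f/L) = √(9.81·0.270⁵·7.81/379) = 0.01703
ε/(3.7D) = 2.60×10^-4; √(3.17ν²L/(gD³h_f)) = 1.32×10^-5
Q = -0.965·0.01703·ln(2.734×10^-4) = 0.1348 m³/s
Check: V = 2.36 m/s, Re = 1.36×10^6, f = 0.01976, h_f = 7.84 m ≈ 7.81 m ✓

Q ≈ 135 L/s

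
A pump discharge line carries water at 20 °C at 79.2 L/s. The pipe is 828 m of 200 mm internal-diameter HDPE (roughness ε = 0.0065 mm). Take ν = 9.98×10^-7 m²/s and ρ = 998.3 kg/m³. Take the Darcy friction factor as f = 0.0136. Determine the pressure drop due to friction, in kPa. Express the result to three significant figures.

V = 4Q/(πD²) = 4·0.0792/(π·0.200²) = 2.521 m/s
h_f = f(L/D)V²/(2g) = 0.01360·(828/0.200)·2.521²/(2·9.81) = 18.24 m
Δp = ρg·h_f = 998.3·9.81·18.24 = 178.6 kPa

Δp ≈ 179 kPa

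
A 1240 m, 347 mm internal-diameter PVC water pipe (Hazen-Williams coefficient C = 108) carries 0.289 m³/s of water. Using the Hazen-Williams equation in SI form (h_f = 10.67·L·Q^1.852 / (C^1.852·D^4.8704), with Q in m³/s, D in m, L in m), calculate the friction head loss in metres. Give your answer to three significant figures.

h_f ≈ 39.5 m

h_f = 10.67·1240·0.289^1.852 / (108^1.852·0.347^4.8704) = 39.45 m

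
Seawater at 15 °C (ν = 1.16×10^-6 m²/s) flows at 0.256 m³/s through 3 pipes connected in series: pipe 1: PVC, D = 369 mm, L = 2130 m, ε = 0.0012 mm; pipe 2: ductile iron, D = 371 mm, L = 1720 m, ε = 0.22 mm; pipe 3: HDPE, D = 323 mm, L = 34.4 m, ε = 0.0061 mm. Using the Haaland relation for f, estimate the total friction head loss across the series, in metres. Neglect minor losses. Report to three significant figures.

Pipe 1: V = 2.394 m/s, Re = 7.61×10^5, ε/D = 3.25×10^-6, f = 0.01218, h_1 = f(L/D)V²/2g = 20.54 m
Pipe 2: V = 2.368 m/s, Re = 7.57×10^5, ε/D = 5.93×10^-4, f = 0.01790, h_2 = f(L/D)V²/2g = 23.72 m
Pipe 3: V = 3.124 m/s, Re = 8.70×10^5, ε/D = 1.89×10^-5, f = 0.01218, h_3 = f(L/D)V²/2g = 0.6456 m
Series → Q common, losses add: H = Σh = 44.90 m

H ≈ 44.9 m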